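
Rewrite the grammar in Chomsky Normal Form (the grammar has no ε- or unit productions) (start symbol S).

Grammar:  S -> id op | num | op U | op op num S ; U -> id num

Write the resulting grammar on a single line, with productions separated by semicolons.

S -> X1 X2 | num | X2 U | X2 Y1; U -> X1 X3; X1 -> id; X2 -> op; X3 -> num; Y1 -> X2 Y2; Y2 -> X3 S

Introduce a nonterminal for each terminal appearing in a rule of length ≥ 2: X1 → id, X2 → op, X3 → num.
Binarize each right-hand side of length ≥ 3 by chaining fresh nonterminals (Y1, Y2, …): affected rules were S → X2 X2 X3 S.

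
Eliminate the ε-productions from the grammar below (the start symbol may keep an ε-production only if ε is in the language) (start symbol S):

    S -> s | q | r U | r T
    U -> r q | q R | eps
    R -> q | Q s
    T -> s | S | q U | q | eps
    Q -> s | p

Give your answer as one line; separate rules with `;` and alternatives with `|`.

The nullable symbols are {T, U}.
ε ∉ L(G), so no ε-production is kept.
Expand every rule over subsets of its nullable positions: S → r U gives r U | r. T → q U gives q U | q.

S -> s | q | r U | r | r T; U -> r q | q R; R -> q | Q s; T -> s | S | q U | q; Q -> s | p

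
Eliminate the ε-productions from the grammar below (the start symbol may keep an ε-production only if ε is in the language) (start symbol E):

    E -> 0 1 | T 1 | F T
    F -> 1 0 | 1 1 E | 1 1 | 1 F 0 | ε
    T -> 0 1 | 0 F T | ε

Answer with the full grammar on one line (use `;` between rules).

Nullable set = {E, F, T}.
ε ∈ L(G) since E is nullable, so keep E → ε.
For each production, add variants omitting each subset of nullable occurrences: E → T 1 gives T 1 | 1. E → F T gives F T | F | T. F → 1 1 E gives 1 1 E | 1 1. T → 0 F T gives 0 F T | 0 F | 0 T | 0.

E -> 0 1 | T 1 | 1 | F T | F | T | ε; F -> 1 0 | 1 1 E | 1 1 | 1 F 0; T -> 0 1 | 0 F T | 0 F | 0 T | 0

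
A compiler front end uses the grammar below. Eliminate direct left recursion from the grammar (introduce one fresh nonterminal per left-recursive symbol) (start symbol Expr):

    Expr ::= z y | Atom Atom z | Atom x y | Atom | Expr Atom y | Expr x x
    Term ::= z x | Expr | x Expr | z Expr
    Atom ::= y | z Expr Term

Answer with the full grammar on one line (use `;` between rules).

Expr is directly left-recursive.
For Expr: α = {Atom y, x x}, β = {z y, Atom Atom z, Atom x y, Atom}. Rewrite as Expr → β Expr1 and Expr1 → α Expr1 | ε.

Expr ::= z y Expr1 | Atom Atom z Expr1 | Atom x y Expr1 | Atom Expr1; Term ::= z x | Expr | x Expr | z Expr; Atom ::= y | z Expr Term; Expr1 ::= Atom y Expr1 | x x Expr1 | ε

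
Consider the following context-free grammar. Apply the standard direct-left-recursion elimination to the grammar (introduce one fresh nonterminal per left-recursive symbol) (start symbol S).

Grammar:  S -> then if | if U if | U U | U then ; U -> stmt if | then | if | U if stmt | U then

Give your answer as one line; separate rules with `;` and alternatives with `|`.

U is directly left-recursive.
For U: α = {if stmt, then}, β = {stmt if, then, if}. Rewrite as U → β U' and U' → α U' | ε.

S -> then if | if U if | U U | U then; U -> stmt if U' | then U' | if U'; U' -> if stmt U' | then U' | ε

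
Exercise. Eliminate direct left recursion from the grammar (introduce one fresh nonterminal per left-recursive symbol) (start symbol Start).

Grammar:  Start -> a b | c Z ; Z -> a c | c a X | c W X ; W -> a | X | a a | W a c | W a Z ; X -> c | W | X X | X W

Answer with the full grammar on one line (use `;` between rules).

Left recursion appears on W, X.
For W: α = {a c, a Z}, β = {a, X, a a}. Rewrite as W → β W1 and W1 → α W1 | ε.
For X: α = {X, W}, β = {c, W}. Rewrite as X → β X1 and X1 → α X1 | ε.

Start -> a b | c Z; Z -> a c | c a X | c W X; W -> a W1 | X W1 | a a W1; X -> c X1 | W X1; W1 -> a c W1 | a Z W1 | ε; X1 -> X X1 | W X1 | ε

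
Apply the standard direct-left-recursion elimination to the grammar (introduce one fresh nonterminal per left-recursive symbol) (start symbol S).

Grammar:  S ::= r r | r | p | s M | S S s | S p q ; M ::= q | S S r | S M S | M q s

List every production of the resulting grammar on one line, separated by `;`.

S ::= r r S' | r S' | p S' | s M S'; M ::= q M' | S S r M' | S M S M'; S' ::= S s S' | p q S' | ε; M' ::= q s M' | ε

Directly left-recursive nonterminals: S, M.
For S: α = {S s, p q}, β = {r r, r, p, s M}. Rewrite as S → β S' and S' → α S' | ε.
For M: α = {q s}, β = {q, S S r, S M S}. Rewrite as M → β M' and M' → α M' | ε.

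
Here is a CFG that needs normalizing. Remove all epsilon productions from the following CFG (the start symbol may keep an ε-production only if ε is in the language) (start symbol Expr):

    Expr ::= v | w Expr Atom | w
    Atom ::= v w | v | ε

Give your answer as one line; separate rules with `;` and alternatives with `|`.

Nullable nonterminals: {Atom}.
ε ∉ L(G), so no ε-production is kept.
For each production, add variants omitting each subset of nullable occurrences: Expr → w Expr Atom gives w Expr Atom | w Expr.

Expr ::= v | w Expr Atom | w Expr | w; Atom ::= v w | v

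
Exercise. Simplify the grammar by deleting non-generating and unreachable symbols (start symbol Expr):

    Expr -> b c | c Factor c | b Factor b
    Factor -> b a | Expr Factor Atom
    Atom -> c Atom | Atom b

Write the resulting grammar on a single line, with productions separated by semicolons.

Expr -> b c | c Factor c | b Factor b; Factor -> b a

Generating nonterminals: {Expr, Factor}.
Reachable from Expr after that: {Expr, Factor}.
Removed useless symbols: {Atom} and every production mentioning them.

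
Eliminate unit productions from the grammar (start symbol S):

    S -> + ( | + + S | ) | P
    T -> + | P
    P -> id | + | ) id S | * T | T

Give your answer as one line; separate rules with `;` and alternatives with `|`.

S -> + ( | + + S | ) | id | + | ) id S | * T; T -> id | + | ) id S | * T; P -> id | + | ) id S | * T

Unit pairs: P ⇒* {T}; S ⇒* {P, T}; T ⇒* {P}.
For every A with A ⇒* B via unit rules, add B's non-unit alternatives to A; then delete every rule of the form X → Y.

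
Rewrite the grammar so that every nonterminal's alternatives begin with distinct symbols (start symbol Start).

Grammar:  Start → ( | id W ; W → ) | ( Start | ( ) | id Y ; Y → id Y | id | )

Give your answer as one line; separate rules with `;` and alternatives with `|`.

Start → ( | id W; W → ) | id Y | ( W1; Y → ) | id Y1; W1 → Start | ); Y1 → Y | ε

W has alternatives sharing prefix '(': factor to W → ( W1 with W1 → Start | ).
Y has alternatives sharing prefix 'id': factor to Y → id Y1 with Y1 → Y | ε.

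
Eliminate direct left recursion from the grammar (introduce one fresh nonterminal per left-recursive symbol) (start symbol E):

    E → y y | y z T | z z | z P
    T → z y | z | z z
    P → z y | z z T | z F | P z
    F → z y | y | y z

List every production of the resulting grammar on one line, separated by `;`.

Directly left-recursive nonterminal: P.
For P: α = {z}, β = {z y, z z T, z F}. Rewrite as P → β P' and P' → α P' | ε.

E → y y | y z T | z z | z P; T → z y | z | z z; P → z y P' | z z T P' | z F P'; F → z y | y | y z; P' → z P' | ε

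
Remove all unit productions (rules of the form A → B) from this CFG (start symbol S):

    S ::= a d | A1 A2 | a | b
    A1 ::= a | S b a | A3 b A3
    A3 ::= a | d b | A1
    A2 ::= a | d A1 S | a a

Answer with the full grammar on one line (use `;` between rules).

S ::= a d | A1 A2 | a | b; A1 ::= a | S b a | A3 b A3; A3 ::= a | S b a | A3 b A3 | d b; A2 ::= a | d A1 S | a a

Unit pairs: A3 ⇒* {A1}.
For every A with A ⇒* B via unit rules, add B's non-unit alternatives to A; then delete every rule of the form X → Y.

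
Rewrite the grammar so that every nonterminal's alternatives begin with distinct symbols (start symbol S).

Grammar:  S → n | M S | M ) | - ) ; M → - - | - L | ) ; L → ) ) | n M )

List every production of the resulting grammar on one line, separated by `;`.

S has alternatives sharing prefix 'M': factor to S → M S' with S' → S | ).
M has alternatives sharing prefix '-': factor to M → - M' with M' → - | L.

S → n | - ) | M S'; M → ) | - M'; L → ) ) | n M ); S' → S | ); M' → - | L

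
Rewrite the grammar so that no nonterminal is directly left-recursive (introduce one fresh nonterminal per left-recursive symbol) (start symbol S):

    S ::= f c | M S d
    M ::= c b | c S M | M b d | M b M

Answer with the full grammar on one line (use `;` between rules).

S ::= f c | M S d; M ::= c b M' | c S M M'; M' ::= b d M' | b M M' | ε

M is directly left-recursive.
For M: α = {b d, b M}, β = {c b, c S M}. Rewrite as M → β M' and M' → α M' | ε.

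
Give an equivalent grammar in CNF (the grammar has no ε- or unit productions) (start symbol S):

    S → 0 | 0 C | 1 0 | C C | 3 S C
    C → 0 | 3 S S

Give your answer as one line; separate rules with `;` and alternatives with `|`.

S → 0 | X1 C | X2 X1 | C C | X3 Y1; C → 0 | X3 Y2; X1 → 0; X2 → 1; X3 → 3; Y1 → S C; Y2 → S S

Introduce a nonterminal for each terminal appearing in a rule of length ≥ 2: X1 → 0, X2 → 1, X3 → 3.
Binarize each right-hand side of length ≥ 3 by chaining fresh nonterminals (Y1, Y2, …): affected rules were S → X3 S C; C → X3 S S.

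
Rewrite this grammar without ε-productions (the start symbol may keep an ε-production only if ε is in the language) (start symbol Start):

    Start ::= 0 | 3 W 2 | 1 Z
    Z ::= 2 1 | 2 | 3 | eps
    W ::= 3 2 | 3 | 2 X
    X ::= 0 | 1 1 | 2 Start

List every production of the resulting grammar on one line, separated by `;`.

Nullable set = {Z}.
ε ∉ L(G), so no ε-production is kept.
For each production, add variants omitting each subset of nullable occurrences: Start → 1 Z gives 1 Z | 1.

Start ::= 0 | 3 W 2 | 1 Z | 1; Z ::= 2 1 | 2 | 3; W ::= 3 2 | 3 | 2 X; X ::= 0 | 1 1 | 2 Start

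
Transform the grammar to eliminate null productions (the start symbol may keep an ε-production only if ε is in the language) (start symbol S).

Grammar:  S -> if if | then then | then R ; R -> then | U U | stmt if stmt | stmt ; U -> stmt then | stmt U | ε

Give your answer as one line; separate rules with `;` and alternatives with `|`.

S -> if if | then then | then R | then; R -> then | U U | U | stmt if stmt | stmt; U -> stmt then | stmt U | stmt

Nullable set = {R, U}.
ε ∉ L(G), so no ε-production is kept.
Add the nullable-subset variants: S → then R gives then R | then. R → U U gives U U | U. U → stmt U gives stmt U | stmt.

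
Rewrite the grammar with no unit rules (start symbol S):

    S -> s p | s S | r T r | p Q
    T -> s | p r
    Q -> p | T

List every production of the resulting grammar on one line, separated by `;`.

S -> s p | s S | r T r | p Q; T -> s | p r; Q -> p | s | p r

Unit pairs: Q ⇒* {T}.
For every A with A ⇒* B via unit rules, add B's non-unit alternatives to A; then delete every rule of the form X → Y.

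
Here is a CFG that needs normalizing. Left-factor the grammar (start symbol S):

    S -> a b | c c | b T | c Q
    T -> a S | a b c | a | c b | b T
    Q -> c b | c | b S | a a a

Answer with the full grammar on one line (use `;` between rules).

S has alternatives sharing prefix 'c': factor to S → c S' with S' → c | Q.
T has alternatives sharing prefix 'a': factor to T → a T' with T' → S | b c | ε.
Q has alternatives sharing prefix 'c': factor to Q → c Q' with Q' → b | ε.

S -> a b | b T | c S'; T -> c b | b T | a T'; Q -> b S | a a a | c Q'; S' -> c | Q; T' -> S | b c | ε; Q' -> b | ε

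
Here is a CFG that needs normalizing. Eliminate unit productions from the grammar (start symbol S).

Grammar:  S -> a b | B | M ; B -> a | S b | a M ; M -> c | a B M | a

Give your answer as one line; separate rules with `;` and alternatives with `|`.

S -> a | S b | a M | a b | c | a B M; B -> a | S b | a M; M -> c | a B M | a

Unit pairs: S ⇒* {B, M}.
Replace each nonterminal's rules with the union of the non-unit rules of every nonterminal it unit-derives.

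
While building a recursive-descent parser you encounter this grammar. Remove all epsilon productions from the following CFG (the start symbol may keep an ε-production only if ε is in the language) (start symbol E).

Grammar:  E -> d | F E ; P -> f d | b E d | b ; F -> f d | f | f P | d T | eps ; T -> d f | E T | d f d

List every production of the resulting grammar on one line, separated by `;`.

Nullable nonterminals: {F}.
ε ∉ L(G), so no ε-production is kept.

E -> d | F E; P -> f d | b E d | b; F -> f d | f | f P | d T; T -> d f | E T | d f d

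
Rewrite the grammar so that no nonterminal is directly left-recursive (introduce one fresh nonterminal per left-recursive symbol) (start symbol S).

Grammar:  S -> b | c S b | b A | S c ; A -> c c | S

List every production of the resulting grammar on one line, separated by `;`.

S -> b S' | c S b S' | b A S'; A -> c c | S; S' -> c S' | ε

S is directly left-recursive.
For S: α = {c}, β = {b, c S b, b A}. Rewrite as S → β S' and S' → α S' | ε.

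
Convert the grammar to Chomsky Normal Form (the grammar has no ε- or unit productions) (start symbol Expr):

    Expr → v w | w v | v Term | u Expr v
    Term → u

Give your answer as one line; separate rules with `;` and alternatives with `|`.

Expr → X1 X2 | X2 X1 | X1 Term | X3 Y1; Term → u; X1 → v; X2 → w; X3 → u; Y1 → Expr X1

Introduce a nonterminal for each terminal appearing in a rule of length ≥ 2: X1 → v, X2 → w, X3 → u.
Binarize each right-hand side of length ≥ 3 by chaining fresh nonterminals (Y1, Y2, …): affected rules were Expr → X3 Expr X1.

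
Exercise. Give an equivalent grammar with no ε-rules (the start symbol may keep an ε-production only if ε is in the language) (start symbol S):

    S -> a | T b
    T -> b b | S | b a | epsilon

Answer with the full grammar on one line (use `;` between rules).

Nullable set = {T}.
ε ∉ L(G), so no ε-production is kept.
Expand every rule over subsets of its nullable positions: S → T b gives T b | b.

S -> a | T b | b; T -> b b | S | b a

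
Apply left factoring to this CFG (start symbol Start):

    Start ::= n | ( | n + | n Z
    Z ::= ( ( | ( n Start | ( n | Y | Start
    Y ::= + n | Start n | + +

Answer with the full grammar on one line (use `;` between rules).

Start has alternatives sharing prefix 'n': factor to Start → n Start1 with Start1 → ε | + | Z.
Z has alternatives sharing prefix '(': factor to Z → ( Z1 with Z1 → ( | n Start | n.
Y has alternatives sharing prefix '+': factor to Y → + Y1 with Y1 → n | +.
Z1 has alternatives sharing prefix 'n': factor to Z1 → n Z11 with Z11 → Start | ε.

Start ::= ( | n Start1; Z ::= Y | Start | ( Z1; Y ::= Start n | + Y1; Start1 ::= ε | + | Z; Z1 ::= ( | n Z11; Y1 ::= n | +; Z11 ::= Start | ε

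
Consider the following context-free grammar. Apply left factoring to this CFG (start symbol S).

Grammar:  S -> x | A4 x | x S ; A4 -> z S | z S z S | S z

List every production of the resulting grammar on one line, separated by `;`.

S -> A4 x | x S'; A4 -> S z | z S A4'; S' -> ε | S; A4' -> ε | z S

S has alternatives sharing prefix 'x': factor to S → x S' with S' → ε | S.
A4 has alternatives sharing prefix 'z S': factor to A4 → z S A4' with A4' → ε | z S.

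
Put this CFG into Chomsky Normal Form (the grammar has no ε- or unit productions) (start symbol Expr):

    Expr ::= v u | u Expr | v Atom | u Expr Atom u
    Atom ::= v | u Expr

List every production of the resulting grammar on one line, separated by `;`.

Expr ::= X1 X2 | X2 Expr | X1 Atom | X2 Y1; Atom ::= v | X2 Expr; X1 ::= v; X2 ::= u; Y1 ::= Expr Y2; Y2 ::= Atom X2

Introduce a nonterminal for each terminal appearing in a rule of length ≥ 2: X1 → v, X2 → u.
Binarize each right-hand side of length ≥ 3 by chaining fresh nonterminals (Y1, Y2, …): affected rules were Expr → X2 Expr Atom X2.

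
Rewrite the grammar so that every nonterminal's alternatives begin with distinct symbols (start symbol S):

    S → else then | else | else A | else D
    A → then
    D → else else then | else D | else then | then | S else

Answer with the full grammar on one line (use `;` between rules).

S has alternatives sharing prefix 'else': factor to S → else S' with S' → then | ε | A | D.
D has alternatives sharing prefix 'else': factor to D → else D' with D' → else then | D | then.

S → else S'; A → then; D → then | S else | else D'; S' → then | eps | A | D; D' → else then | D | then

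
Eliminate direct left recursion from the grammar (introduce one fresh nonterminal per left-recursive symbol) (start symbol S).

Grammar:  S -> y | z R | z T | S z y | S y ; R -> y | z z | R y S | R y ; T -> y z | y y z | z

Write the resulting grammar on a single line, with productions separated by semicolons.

Left recursion appears on S, R.
For S: α = {z y, y}, β = {y, z R, z T}. Rewrite as S → β S' and S' → α S' | ε.
For R: α = {y S, y}, β = {y, z z}. Rewrite as R → β R' and R' → α R' | ε.

S -> y S' | z R S' | z T S'; R -> y R' | z z R'; T -> y z | y y z | z; S' -> z y S' | y S' | epsilon; R' -> y S R' | y R' | epsilon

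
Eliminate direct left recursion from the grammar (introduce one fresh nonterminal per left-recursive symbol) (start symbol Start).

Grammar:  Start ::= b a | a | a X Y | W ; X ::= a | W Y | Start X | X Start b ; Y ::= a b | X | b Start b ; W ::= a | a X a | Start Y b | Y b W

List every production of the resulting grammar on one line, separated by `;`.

Directly left-recursive nonterminal: X.
For X: α = {Start b}, β = {a, W Y, Start X}. Rewrite as X → β X1 and X1 → α X1 | ε.

Start ::= b a | a | a X Y | W; X ::= a X1 | W Y X1 | Start X X1; Y ::= a b | X | b Start b; W ::= a | a X a | Start Y b | Y b W; X1 ::= Start b X1 | ε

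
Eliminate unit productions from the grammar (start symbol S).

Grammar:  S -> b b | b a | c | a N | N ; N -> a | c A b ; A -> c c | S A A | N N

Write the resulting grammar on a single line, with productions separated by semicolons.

Unit pairs: S ⇒* {N}.
For every A with A ⇒* B via unit rules, add B's non-unit alternatives to A; then delete every rule of the form X → Y.

S -> b b | b a | c | a N | a | c A b; N -> a | c A b; A -> c c | S A A | N N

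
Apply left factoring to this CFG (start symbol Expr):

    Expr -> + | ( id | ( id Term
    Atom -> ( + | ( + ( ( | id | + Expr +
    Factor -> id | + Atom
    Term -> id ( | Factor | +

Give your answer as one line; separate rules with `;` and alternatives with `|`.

Expr -> + | ( id Expr1; Atom -> id | + Expr + | ( + Atom1; Factor -> id | + Atom; Term -> id ( | Factor | +; Expr1 -> ε | Term; Atom1 -> ε | ( (

Expr has alternatives sharing prefix '( id': factor to Expr → ( id Expr1 with Expr1 → ε | Term.
Atom has alternatives sharing prefix '( +': factor to Atom → ( + Atom1 with Atom1 → ε | ( (.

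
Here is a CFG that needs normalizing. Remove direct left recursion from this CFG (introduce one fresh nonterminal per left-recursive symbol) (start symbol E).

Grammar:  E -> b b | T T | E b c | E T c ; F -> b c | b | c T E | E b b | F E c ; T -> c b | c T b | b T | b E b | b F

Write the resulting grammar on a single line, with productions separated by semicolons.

E -> b b E' | T T E'; F -> b c F' | b F' | c T E F' | E b b F'; T -> c b | c T b | b T | b E b | b F; E' -> b c E' | T c E' | eps; F' -> E c F' | eps

E, F are directly left-recursive.
For E: α = {b c, T c}, β = {b b, T T}. Rewrite as E → β E' and E' → α E' | ε.
For F: α = {E c}, β = {b c, b, c T E, E b b}. Rewrite as F → β F' and F' → α F' | ε.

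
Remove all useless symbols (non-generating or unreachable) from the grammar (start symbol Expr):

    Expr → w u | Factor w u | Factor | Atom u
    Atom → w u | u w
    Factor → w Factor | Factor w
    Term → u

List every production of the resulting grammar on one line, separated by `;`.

Generating nonterminals: {Atom, Expr, Term}.
Reachable from Expr after that: {Atom, Expr}.
Removed useless symbols: {Factor, Term} and every production mentioning them.

Expr → w u | Atom u; Atom → w u | u w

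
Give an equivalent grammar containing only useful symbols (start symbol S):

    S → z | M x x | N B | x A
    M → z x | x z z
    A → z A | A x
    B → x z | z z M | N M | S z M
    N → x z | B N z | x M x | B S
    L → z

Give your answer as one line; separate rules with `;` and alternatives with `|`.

S → z | M x x | N B; M → z x | x z z; B → x z | z z M | N M | S z M; N → x z | B N z | x M x | B S

Generating nonterminals: {B, L, M, N, S}.
Reachable from S after that: {B, M, N, S}.
Removed useless symbols: {A, L} and every production mentioning them.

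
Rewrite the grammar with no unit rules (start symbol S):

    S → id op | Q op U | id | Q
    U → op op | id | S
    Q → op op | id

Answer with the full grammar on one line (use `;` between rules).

S → id op | Q op U | id | op op; U → op op | id | id op | Q op U; Q → op op | id

Unit pairs: S ⇒* {Q}; U ⇒* {Q, S}.
For each unit pair (A, B), copy every non-unit production of B to A, then drop all unit productions.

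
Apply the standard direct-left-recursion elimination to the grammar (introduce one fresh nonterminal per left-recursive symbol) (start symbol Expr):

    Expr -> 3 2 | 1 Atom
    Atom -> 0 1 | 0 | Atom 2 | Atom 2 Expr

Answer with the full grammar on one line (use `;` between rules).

Atom is directly left-recursive.
For Atom: α = {2, 2 Expr}, β = {0 1, 0}. Rewrite as Atom → β Atom1 and Atom1 → α Atom1 | ε.

Expr -> 3 2 | 1 Atom; Atom -> 0 1 Atom1 | 0 Atom1; Atom1 -> 2 Atom1 | 2 Expr Atom1 | ε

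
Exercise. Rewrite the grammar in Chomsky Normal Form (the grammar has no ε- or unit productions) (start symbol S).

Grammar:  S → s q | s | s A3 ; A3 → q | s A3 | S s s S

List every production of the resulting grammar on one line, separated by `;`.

Introduce a nonterminal for each terminal appearing in a rule of length ≥ 2: X1 → s, X2 → q.
Binarize each right-hand side of length ≥ 3 by chaining fresh nonterminals (Y1, Y2, …): affected rules were A3 → S X1 X1 S.

S → X1 X2 | s | X1 A3; A3 → q | X1 A3 | S Y1; X1 → s; X2 → q; Y1 → X1 Y2; Y2 → X1 S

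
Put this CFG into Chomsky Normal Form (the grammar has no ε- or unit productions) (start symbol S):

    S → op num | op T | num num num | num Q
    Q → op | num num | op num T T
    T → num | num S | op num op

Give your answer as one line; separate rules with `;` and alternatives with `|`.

Introduce a nonterminal for each terminal appearing in a rule of length ≥ 2: X1 → op, X2 → num.
Binarize each right-hand side of length ≥ 3 by chaining fresh nonterminals (Y1, Y2, …): affected rules were S → X2 X2 X2; Q → X1 X2 T T; T → X1 X2 X1.

S → X1 X2 | X1 T | X2 Y1 | X2 Q; Q → op | X2 X2 | X1 Y2; T → num | X2 S | X1 Y4; X1 → op; X2 → num; Y1 → X2 X2; Y2 → X2 Y3; Y3 → T T; Y4 → X2 X1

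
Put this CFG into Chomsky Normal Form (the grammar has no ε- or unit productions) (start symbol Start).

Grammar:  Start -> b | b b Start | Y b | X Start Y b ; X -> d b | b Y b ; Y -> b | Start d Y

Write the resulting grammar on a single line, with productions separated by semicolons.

Start -> b | X1 Y1 | Y X1 | X Y2; X -> X2 X1 | X1 Y4; Y -> b | Start Y5; X1 -> b; X2 -> d; Y1 -> X1 Start; Y2 -> Start Y3; Y3 -> Y X1; Y4 -> Y X1; Y5 -> X2 Y

Introduce a nonterminal for each terminal appearing in a rule of length ≥ 2: X1 → b, X2 → d.
Binarize each right-hand side of length ≥ 3 by chaining fresh nonterminals (Y1, Y2, …): affected rules were Start → X1 X1 Start; Start → X Start Y X1; X → X1 Y X1; Y → Start X2 Y.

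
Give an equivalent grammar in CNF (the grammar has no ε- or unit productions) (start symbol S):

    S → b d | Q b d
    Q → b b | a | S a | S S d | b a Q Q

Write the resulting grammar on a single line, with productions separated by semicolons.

Introduce a nonterminal for each terminal appearing in a rule of length ≥ 2: X1 → b, X2 → d, X3 → a.
Binarize each right-hand side of length ≥ 3 by chaining fresh nonterminals (Y1, Y2, …): affected rules were S → Q X1 X2; Q → S S X2; Q → X1 X3 Q Q.

S → X1 X2 | Q Y1; Q → X1 X1 | a | S X3 | S Y2 | X1 Y3; X1 → b; X2 → d; X3 → a; Y1 → X1 X2; Y2 → S X2; Y3 → X3 Y4; Y4 → Q Q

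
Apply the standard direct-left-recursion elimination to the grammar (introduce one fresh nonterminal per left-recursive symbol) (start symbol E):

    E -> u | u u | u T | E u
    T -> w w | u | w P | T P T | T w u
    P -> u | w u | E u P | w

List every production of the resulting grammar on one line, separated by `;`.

E -> u E' | u u E' | u T E'; T -> w w T' | u T' | w P T'; P -> u | w u | E u P | w; E' -> u E' | ε; T' -> P T T' | w u T' | ε

Left recursion appears on E, T.
For E: α = {u}, β = {u, u u, u T}. Rewrite as E → β E' and E' → α E' | ε.
For T: α = {P T, w u}, β = {w w, u, w P}. Rewrite as T → β T' and T' → α T' | ε.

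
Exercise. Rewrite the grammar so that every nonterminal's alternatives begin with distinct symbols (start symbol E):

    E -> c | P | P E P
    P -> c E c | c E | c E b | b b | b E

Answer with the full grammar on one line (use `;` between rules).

E has alternatives sharing prefix 'P': factor to E → P E' with E' → ε | E P.
P has alternatives sharing prefix 'c E': factor to P → c E P' with P' → c | ε | b.
P has alternatives sharing prefix 'b': factor to P → b P'' with P'' → b | E.

E -> c | P E'; P -> c E P' | b P''; E' -> ε | E P; P' -> c | ε | b; P'' -> b | E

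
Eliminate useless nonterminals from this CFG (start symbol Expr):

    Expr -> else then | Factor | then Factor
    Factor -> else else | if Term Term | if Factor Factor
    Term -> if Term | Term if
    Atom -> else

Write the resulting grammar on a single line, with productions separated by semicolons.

Expr -> else then | Factor | then Factor; Factor -> else else | if Factor Factor

Generating nonterminals: {Atom, Expr, Factor}.
Reachable from Expr after that: {Expr, Factor}.
Removed useless symbols: {Atom, Term} and every production mentioning them.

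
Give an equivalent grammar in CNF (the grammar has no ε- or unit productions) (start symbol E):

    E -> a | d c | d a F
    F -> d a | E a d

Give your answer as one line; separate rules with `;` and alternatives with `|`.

E -> a | X1 X2 | X1 Y1; F -> X1 X3 | E Y2; X1 -> d; X2 -> c; X3 -> a; Y1 -> X3 F; Y2 -> X3 X1

Introduce a nonterminal for each terminal appearing in a rule of length ≥ 2: X1 → d, X2 → c, X3 → a.
Binarize each right-hand side of length ≥ 3 by chaining fresh nonterminals (Y1, Y2, …): affected rules were E → X1 X3 F; F → E X3 X1.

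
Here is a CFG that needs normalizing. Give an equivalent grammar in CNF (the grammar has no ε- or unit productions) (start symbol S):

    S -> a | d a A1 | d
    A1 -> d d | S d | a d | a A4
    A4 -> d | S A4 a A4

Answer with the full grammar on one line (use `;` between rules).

S -> a | X1 Y1 | d; A1 -> X1 X1 | S X1 | X2 X1 | X2 A4; A4 -> d | S Y2; X1 -> d; X2 -> a; Y1 -> X2 A1; Y2 -> A4 Y3; Y3 -> X2 A4

Introduce a nonterminal for each terminal appearing in a rule of length ≥ 2: X1 → d, X2 → a.
Binarize each right-hand side of length ≥ 3 by chaining fresh nonterminals (Y1, Y2, …): affected rules were S → X1 X2 A1; A4 → S A4 X2 A4.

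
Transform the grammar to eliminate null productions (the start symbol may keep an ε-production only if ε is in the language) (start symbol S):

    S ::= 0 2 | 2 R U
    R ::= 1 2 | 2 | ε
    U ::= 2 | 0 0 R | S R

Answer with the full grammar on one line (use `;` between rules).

Nullable nonterminals: {R}.
ε ∉ L(G), so no ε-production is kept.
For each production, add variants omitting each subset of nullable occurrences: S → 2 R U gives 2 R U | 2 U. U → 0 0 R gives 0 0 R | 0 0. U → S R gives S R | S.

S ::= 0 2 | 2 R U | 2 U; R ::= 1 2 | 2; U ::= 2 | 0 0 R | 0 0 | S R | S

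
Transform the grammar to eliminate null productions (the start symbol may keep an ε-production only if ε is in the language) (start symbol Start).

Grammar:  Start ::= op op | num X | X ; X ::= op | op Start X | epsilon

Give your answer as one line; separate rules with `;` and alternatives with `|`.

Nullable set = {Start, X}.
ε ∈ L(G) since Start is nullable, so keep Start → ε.
Expand every rule over subsets of its nullable positions: Start → num X gives num X | num. X → op Start X gives op Start X | op Start | op X.

Start ::= op op | num X | num | X | ε; X ::= op | op Start X | op Start | op X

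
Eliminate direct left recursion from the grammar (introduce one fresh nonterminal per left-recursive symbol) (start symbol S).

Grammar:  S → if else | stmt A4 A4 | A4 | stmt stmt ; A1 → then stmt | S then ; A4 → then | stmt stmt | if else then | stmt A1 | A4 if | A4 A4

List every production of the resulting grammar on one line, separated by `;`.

A4 is directly left-recursive.
For A4: α = {if, A4}, β = {then, stmt stmt, if else then, stmt A1}. Rewrite as A4 → β A4' and A4' → α A4' | ε.

S → if else | stmt A4 A4 | A4 | stmt stmt; A1 → then stmt | S then; A4 → then A4' | stmt stmt A4' | if else then A4' | stmt A1 A4'; A4' → if A4' | A4 A4' | ε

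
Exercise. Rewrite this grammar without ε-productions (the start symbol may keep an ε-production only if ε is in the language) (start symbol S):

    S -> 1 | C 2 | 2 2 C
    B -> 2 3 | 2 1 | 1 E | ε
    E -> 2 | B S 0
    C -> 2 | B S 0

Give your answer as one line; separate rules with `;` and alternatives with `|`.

S -> 1 | C 2 | 2 2 C; B -> 2 3 | 2 1 | 1 E; E -> 2 | B S 0 | S 0; C -> 2 | B S 0 | S 0

Nullable nonterminals: {B}.
ε ∉ L(G), so no ε-production is kept.
Add the nullable-subset variants: E → B S 0 gives B S 0 | S 0. C → B S 0 gives B S 0 | S 0.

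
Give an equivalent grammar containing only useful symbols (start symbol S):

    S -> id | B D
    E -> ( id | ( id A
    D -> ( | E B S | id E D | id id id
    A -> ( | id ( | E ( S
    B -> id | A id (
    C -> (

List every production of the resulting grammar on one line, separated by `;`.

Generating nonterminals: {A, B, C, D, E, S}.
Reachable from S after that: {A, B, D, E, S}.
Removed useless symbols: {C} and every production mentioning them.

S -> id | B D; E -> ( id | ( id A; D -> ( | E B S | id E D | id id id; A -> ( | id ( | E ( S; B -> id | A id (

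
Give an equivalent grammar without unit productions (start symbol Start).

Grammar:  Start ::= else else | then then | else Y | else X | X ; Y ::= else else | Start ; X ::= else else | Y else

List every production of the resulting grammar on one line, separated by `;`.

Start ::= else else | then then | else Y | else X | Y else; Y ::= else else | then then | else Y | else X | Y else; X ::= else else | Y else

Unit pairs: Start ⇒* {X}; Y ⇒* {Start, X}.
For every A with A ⇒* B via unit rules, add B's non-unit alternatives to A; then delete every rule of the form X → Y.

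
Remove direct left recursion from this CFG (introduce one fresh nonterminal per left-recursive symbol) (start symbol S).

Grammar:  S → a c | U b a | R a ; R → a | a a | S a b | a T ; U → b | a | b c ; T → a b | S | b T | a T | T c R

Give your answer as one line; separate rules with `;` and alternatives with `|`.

S → a c | U b a | R a; R → a | a a | S a b | a T; U → b | a | b c; T → a b T' | S T' | b T T' | a T T'; T' → c R T' | ε

Directly left-recursive nonterminal: T.
For T: α = {c R}, β = {a b, S, b T, a T}. Rewrite as T → β T' and T' → α T' | ε.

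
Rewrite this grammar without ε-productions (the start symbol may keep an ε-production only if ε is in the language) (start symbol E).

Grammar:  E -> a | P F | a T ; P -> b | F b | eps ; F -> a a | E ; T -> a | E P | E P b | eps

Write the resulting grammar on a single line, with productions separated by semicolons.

E -> a | P F | F | a T; P -> b | F b; F -> a a | E; T -> a | E P | E | E P b | E b

Nullable nonterminals: {P, T}.
ε ∉ L(G), so no ε-production is kept.
For each production, add variants omitting each subset of nullable occurrences: E → P F gives P F | F. T → E P gives E P | E. T → E P b gives E P b | E b.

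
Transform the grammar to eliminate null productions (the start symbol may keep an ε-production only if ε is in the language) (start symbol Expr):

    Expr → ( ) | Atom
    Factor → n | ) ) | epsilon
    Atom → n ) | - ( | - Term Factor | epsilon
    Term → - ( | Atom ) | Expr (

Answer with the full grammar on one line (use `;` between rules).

Nullable nonterminals: {Atom, Expr, Factor}.
ε ∈ L(G) since Expr is nullable, so keep Expr → ε.
For each production, add variants omitting each subset of nullable occurrences: Atom → - Term Factor gives - Term Factor | - Term. Term → Atom ) gives Atom ) | ). Term → Expr ( gives Expr ( | (.

Expr → ( ) | Atom | ε; Factor → n | ) ); Atom → n ) | - ( | - Term Factor | - Term; Term → - ( | Atom ) | ) | Expr ( | (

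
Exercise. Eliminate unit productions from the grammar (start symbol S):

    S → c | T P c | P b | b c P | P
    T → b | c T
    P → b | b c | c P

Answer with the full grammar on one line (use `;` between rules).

Unit pairs: S ⇒* {P}.
Replace each nonterminal's rules with the union of the non-unit rules of every nonterminal it unit-derives.

S → c | T P c | P b | b c P | b | b c | c P; T → b | c T; P → b | b c | c P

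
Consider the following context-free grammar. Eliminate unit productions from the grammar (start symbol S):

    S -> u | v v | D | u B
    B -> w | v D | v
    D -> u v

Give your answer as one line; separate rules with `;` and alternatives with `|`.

S -> u v | u | v v | u B; B -> w | v D | v; D -> u v

Unit pairs: S ⇒* {D}.
For every A with A ⇒* B via unit rules, add B's non-unit alternatives to A; then delete every rule of the form X → Y.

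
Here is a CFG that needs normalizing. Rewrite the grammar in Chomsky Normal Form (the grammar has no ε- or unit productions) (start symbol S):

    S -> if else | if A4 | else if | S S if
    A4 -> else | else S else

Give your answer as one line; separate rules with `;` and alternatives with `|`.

Introduce a nonterminal for each terminal appearing in a rule of length ≥ 2: X1 → if, X2 → else.
Binarize each right-hand side of length ≥ 3 by chaining fresh nonterminals (Y1, Y2, …): affected rules were S → S S X1; A4 → X2 S X2.

S -> X1 X2 | X1 A4 | X2 X1 | S Y1; A4 -> else | X2 Y2; X1 -> if; X2 -> else; Y1 -> S X1; Y2 -> S X2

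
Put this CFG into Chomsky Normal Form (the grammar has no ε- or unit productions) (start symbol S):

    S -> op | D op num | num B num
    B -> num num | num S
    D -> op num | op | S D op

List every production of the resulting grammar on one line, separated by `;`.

Introduce a nonterminal for each terminal appearing in a rule of length ≥ 2: X1 → op, X2 → num.
Binarize each right-hand side of length ≥ 3 by chaining fresh nonterminals (Y1, Y2, …): affected rules were S → D X1 X2; S → X2 B X2; D → S D X1.

S -> op | D Y1 | X2 Y2; B -> X2 X2 | X2 S; D -> X1 X2 | op | S Y3; X1 -> op; X2 -> num; Y1 -> X1 X2; Y2 -> B X2; Y3 -> D X1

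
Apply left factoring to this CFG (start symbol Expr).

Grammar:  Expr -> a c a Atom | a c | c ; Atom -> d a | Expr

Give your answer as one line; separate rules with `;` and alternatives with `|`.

Expr -> c | a c Expr1; Atom -> d a | Expr; Expr1 -> a Atom | ε

Expr has alternatives sharing prefix 'a c': factor to Expr → a c Expr1 with Expr1 → a Atom | ε.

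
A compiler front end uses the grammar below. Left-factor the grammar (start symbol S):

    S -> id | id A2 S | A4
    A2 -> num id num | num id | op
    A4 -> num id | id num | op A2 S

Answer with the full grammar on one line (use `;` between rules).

S -> A4 | id S'; A2 -> op | num id A2'; A4 -> num id | id num | op A2 S; S' -> ε | A2 S; A2' -> num | ε

S has alternatives sharing prefix 'id': factor to S → id S' with S' → ε | A2 S.
A2 has alternatives sharing prefix 'num id': factor to A2 → num id A2' with A2' → num | ε.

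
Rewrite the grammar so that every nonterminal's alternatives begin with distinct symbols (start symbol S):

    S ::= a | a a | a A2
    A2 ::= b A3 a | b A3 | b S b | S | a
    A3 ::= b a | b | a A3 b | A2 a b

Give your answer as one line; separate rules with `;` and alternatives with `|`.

S has alternatives sharing prefix 'a': factor to S → a S' with S' → ε | a | A2.
A2 has alternatives sharing prefix 'b': factor to A2 → b A2' with A2' → A3 a | A3 | S b.
A3 has alternatives sharing prefix 'b': factor to A3 → b A3' with A3' → a | ε.
A2' has alternatives sharing prefix 'A3': factor to A2' → A3 A2'' with A2'' → a | ε.

S ::= a S'; A2 ::= S | a | b A2'; A3 ::= a A3 b | A2 a b | b A3'; S' ::= ε | a | A2; A2' ::= S b | A3 A2''; A3' ::= a | ε; A2'' ::= a | ε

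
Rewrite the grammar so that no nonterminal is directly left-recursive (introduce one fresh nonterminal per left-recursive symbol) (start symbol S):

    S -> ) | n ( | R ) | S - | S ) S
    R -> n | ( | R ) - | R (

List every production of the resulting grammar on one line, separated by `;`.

S -> ) S' | n ( S' | R ) S'; R -> n R' | ( R'; S' -> - S' | ) S S' | ε; R' -> ) - R' | ( R' | ε

Directly left-recursive nonterminals: S, R.
For S: α = {-, ) S}, β = {), n (, R )}. Rewrite as S → β S' and S' → α S' | ε.
For R: α = {) -, (}, β = {n, (}. Rewrite as R → β R' and R' → α R' | ε.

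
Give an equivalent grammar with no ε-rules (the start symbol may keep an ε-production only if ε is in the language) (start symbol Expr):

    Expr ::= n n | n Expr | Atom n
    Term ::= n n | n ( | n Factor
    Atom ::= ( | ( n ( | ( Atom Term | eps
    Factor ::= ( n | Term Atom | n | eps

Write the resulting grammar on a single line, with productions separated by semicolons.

Expr ::= n n | n Expr | Atom n | n; Term ::= n n | n ( | n Factor | n; Atom ::= ( | ( n ( | ( Atom Term | ( Term; Factor ::= ( n | Term Atom | Term | n

Nullable nonterminals: {Atom, Factor}.
ε ∉ L(G), so no ε-production is kept.
Expand every rule over subsets of its nullable positions: Expr → Atom n gives Atom n | n. Term → n Factor gives n Factor | n. Atom → ( Atom Term gives ( Atom Term | ( Term. Factor → Term Atom gives Term Atom | Term.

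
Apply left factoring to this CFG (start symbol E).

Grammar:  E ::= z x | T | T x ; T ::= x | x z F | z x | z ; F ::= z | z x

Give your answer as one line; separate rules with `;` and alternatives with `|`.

E ::= z x | T E'; T ::= x T' | z T''; F ::= z F'; E' ::= ε | x; T' ::= ε | z F; T'' ::= x | ε; F' ::= ε | x

E has alternatives sharing prefix 'T': factor to E → T E' with E' → ε | x.
T has alternatives sharing prefix 'x': factor to T → x T' with T' → ε | z F.
T has alternatives sharing prefix 'z': factor to T → z T'' with T'' → x | ε.
F has alternatives sharing prefix 'z': factor to F → z F' with F' → ε | x.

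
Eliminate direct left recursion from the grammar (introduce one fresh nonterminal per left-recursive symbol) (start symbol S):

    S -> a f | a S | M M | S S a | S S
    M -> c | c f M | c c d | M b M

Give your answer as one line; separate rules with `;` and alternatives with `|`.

S -> a f S' | a S S' | M M S'; M -> c M' | c f M M' | c c d M'; S' -> S a S' | S S' | ε; M' -> b M M' | ε

Directly left-recursive nonterminals: S, M.
For S: α = {S a, S}, β = {a f, a S, M M}. Rewrite as S → β S' and S' → α S' | ε.
For M: α = {b M}, β = {c, c f M, c c d}. Rewrite as M → β M' and M' → α M' | ε.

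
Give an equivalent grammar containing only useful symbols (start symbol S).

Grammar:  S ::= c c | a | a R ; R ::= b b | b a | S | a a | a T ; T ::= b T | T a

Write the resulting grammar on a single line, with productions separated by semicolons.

Generating nonterminals: {R, S}.
Reachable from S after that: {R, S}.
Removed useless symbols: {T} and every production mentioning them.

S ::= c c | a | a R; R ::= b b | b a | S | a a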